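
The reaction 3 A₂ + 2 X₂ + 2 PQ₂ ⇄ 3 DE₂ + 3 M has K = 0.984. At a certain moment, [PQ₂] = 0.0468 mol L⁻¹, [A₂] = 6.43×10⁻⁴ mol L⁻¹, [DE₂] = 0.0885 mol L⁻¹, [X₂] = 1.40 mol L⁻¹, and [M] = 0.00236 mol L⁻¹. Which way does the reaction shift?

Q = [DE₂]³·[M]³ / ([A₂]³·[X₂]²·[PQ₂]²) = (0.0885)³·(0.00236)³ / ((6.43×10⁻⁴)³·(1.40)²·(0.0468)²) = 7.98
Q = 7.98 > K = 0.984, so the reverse reaction proceeds.

in the reverse direction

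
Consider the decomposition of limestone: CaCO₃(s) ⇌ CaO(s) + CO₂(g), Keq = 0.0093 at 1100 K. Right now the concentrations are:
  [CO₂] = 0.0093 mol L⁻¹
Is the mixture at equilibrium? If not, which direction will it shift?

yes, at equilibrium

(CaCO₃, CaO are pure solids — omitted from Q.)
Q = [CO₂] = 0.0093
Q = 0.0093 = Keq; the system is at equilibrium.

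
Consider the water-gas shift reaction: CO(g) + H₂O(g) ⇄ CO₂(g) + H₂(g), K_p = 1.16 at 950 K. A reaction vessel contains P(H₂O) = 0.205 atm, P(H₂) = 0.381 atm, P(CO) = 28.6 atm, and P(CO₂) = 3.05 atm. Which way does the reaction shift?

to the right

Q_p = P(CO₂)·P(H₂) / (P(CO)·P(H₂O)) = (3.05)·(0.381) / ((28.6)·(0.205)) = 0.198
Q_p = 0.198 < K_p = 1.16, so the forward reaction proceeds.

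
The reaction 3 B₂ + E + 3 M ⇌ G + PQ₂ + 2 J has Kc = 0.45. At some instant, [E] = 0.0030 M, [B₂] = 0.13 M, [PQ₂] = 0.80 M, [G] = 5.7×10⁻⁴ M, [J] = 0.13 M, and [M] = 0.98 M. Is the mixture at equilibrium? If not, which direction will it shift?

no; Q > K, reaction proceeds in reverse

Qc = [G]·[PQ₂]·[J]² / ([B₂]³·[E]·[M]³) = (5.7×10⁻⁴)·(0.80)·(0.13)² / ((0.13)³·(0.0030)·(0.98)³) = 1.2
Qc = 1.2 > Kc = 0.45: net reverse reaction.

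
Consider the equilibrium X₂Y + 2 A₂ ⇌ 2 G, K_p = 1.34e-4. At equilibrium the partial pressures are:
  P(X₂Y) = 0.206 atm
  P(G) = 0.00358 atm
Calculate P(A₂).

P(A₂) = 0.681 atm

At equilibrium, K_p = P(G)² / (P(X₂Y)·P(A₂)²) = 1.34e-4.
(0.00358)² / ((0.206)·(P(A₂))²) = 1.34e-4
P(A₂)² = 0.464 ⇒ P(A₂) = 0.681 atm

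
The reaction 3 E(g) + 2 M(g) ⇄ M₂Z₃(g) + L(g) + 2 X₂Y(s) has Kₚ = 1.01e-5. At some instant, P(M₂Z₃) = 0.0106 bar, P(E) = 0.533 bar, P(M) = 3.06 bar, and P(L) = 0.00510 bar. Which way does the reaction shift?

toward reactants

(X₂Y is a pure solid — omitted from Qₚ.)
Qₚ = P(M₂Z₃)·P(L) / (P(E)³·P(M)²) = (0.0106)·(0.00510) / ((0.533)³·(3.06)²) = 3.81e-5
Qₚ = 3.81e-5 > Kₚ = 1.01e-5, so the reverse reaction proceeds.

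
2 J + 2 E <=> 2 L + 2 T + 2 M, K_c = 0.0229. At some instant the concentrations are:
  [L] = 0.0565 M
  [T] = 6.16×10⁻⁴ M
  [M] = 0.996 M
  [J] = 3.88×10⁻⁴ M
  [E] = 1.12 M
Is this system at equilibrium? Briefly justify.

no; Q < K, reaction proceeds forward

Q_c = [L]²·[T]²·[M]² / ([J]²·[E]²) = (0.0565)²·(6.16×10⁻⁴)²·(0.996)² / ((3.88×10⁻⁴)²·(1.12)²) = 0.00636
Q_c = 0.00636 < K_c = 0.0229: net forward reaction.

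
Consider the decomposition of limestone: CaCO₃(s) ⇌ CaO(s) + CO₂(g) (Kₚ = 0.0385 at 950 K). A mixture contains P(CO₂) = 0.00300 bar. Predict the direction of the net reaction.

(CaCO₃, CaO are pure solids — omitted from Qₚ.)
Qₚ = P(CO₂) = 0.00300
Qₚ = 0.00300 < Kₚ = 0.0385, so the forward reaction proceeds.

toward products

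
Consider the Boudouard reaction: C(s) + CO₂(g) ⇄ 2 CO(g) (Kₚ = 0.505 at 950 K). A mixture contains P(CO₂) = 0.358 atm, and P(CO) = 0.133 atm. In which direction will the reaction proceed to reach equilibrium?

forward (toward products)

(C is a pure solid — omitted from Qₚ.)
Qₚ = P(CO)² / P(CO₂) = (0.133)² / (0.358) = 0.0494
Qₚ = 0.0494 < Kₚ = 0.505, so the forward reaction proceeds.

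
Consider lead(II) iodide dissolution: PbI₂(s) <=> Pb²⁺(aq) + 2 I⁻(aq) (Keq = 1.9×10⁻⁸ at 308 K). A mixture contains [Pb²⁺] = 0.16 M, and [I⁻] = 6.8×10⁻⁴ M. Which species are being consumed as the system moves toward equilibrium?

Pb²⁺, I⁻ (products)

(PbI₂ is a pure solid — omitted from Q.)
Q = [Pb²⁺]·[I⁻]² = (0.16)·(6.8×10⁻⁴)² = 7.4×10⁻⁸
Q = 7.4×10⁻⁸ > Keq = 1.9×10⁻⁸: net reverse reaction.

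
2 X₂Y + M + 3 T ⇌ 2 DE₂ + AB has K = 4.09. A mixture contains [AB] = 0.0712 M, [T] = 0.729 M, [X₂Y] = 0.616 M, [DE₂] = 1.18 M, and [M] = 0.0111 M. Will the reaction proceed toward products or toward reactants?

Q = [DE₂]²·[AB] / ([X₂Y]²·[M]·[T]³) = (1.18)²·(0.0712) / ((0.616)²·(0.0111)·(0.729)³) = 60.8
Q = 60.8 > K = 4.09, so the reverse reaction proceeds.

in the reverse direction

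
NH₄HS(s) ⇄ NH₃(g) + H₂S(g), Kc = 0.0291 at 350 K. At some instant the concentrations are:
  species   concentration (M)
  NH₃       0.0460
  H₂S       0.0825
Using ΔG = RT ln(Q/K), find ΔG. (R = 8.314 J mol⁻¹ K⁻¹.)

ΔG = -5.93 kJ/mol

(NH₄HS is a pure solid — omitted from Qc.)
Qc = [NH₃]·[H₂S] = (0.0460)·(0.0825) = 0.00379
ΔG = RT ln(Qc/Kc) = (8.314 J mol⁻¹ K⁻¹)(350 K) × ln(0.00379/0.0291)
   = (2.910 kJ/mol)(-2.038) = -5.93 kJ/mol
ΔG < 0, so the forward reaction is spontaneous (proceeds forward).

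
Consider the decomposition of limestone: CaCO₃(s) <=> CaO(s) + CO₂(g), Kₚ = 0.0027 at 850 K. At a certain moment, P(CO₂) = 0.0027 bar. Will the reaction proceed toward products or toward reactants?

(CaCO₃, CaO are pure solids — omitted from Qₚ.)
Qₚ = P(CO₂) = 0.0027
Qₚ = 0.0027 = Kₚ, so the system is already at equilibrium.

at equilibrium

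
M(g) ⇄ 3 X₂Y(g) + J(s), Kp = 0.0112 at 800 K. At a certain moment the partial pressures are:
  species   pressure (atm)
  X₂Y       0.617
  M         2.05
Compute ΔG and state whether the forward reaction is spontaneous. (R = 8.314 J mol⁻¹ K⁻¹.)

ΔG = 15.5 kJ/mol; the forward reaction is non-spontaneous

(J is a pure solid — omitted from Qp.)
Qp = P(X₂Y)³ / P(M) = (0.617)³ / (2.05) = 0.115
ΔG = RT ln(Qp/Kp) = (8.314 J mol⁻¹ K⁻¹)(800 K) × ln(0.115/0.0112)
   = (6.651 kJ/mol)(2.329) = 15.5 kJ/mol
ΔG > 0, so the forward reaction is non-spontaneous (proceeds in reverse).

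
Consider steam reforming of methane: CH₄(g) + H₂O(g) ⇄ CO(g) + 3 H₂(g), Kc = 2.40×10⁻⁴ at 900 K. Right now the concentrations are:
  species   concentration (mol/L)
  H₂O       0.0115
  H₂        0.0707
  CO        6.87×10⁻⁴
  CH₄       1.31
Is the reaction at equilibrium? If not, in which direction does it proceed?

Qc = [CO]·[H₂]³ / ([CH₄]·[H₂O]) = (6.87×10⁻⁴)·(0.0707)³ / ((1.31)·(0.0115)) = 1.61×10⁻⁵
Qc = 1.61×10⁻⁵ < Kc = 2.40×10⁻⁴, so the forward reaction proceeds.

forward (toward products)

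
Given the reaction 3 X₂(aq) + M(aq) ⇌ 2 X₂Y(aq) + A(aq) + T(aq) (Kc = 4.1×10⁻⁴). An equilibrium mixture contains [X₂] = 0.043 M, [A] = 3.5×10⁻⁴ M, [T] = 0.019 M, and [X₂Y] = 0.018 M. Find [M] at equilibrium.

[M] = 0.066 M

At equilibrium, Kc = [X₂Y]²·[A]·[T] / ([X₂]³·[M]) = 4.1×10⁻⁴.
(0.018)²·(3.5×10⁻⁴)·(0.019) / ((0.043)³·([M])) = 4.1×10⁻⁴
[M] = 0.0661 = 0.066 M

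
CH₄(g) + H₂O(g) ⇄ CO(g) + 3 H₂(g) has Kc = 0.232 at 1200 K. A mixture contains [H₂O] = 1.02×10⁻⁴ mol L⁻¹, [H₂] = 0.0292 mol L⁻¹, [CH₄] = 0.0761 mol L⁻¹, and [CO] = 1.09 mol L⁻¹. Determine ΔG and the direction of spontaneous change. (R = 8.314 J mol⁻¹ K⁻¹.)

Qc = [CO]·[H₂]³ / ([CH₄]·[H₂O]) = (1.09)·(0.0292)³ / ((0.0761)·(1.02×10⁻⁴)) = 3.50
ΔG = RT ln(Qc/Kc) = (8.314 J mol⁻¹ K⁻¹)(1200 K) × ln(3.50/0.232)
   = (9.977 kJ/mol)(2.714) = 27.1 kJ/mol
ΔG > 0, so the forward reaction is non-spontaneous (proceeds in reverse).

ΔG = 27.1 kJ/mol; the forward reaction is non-spontaneous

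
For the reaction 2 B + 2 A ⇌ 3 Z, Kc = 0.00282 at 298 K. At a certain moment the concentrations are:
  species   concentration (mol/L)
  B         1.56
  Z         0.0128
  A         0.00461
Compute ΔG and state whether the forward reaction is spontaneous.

Qc = [Z]³ / ([B]²·[A]²) = (0.0128)³ / ((1.56)²·(0.00461)²) = 0.0405
ΔG = RT ln(Qc/Kc) = (8.314 J mol⁻¹ K⁻¹)(298 K) × ln(0.0405/0.00282)
   = (2.478 kJ/mol)(2.665) = 6.60 kJ/mol
ΔG > 0, so the forward reaction is non-spontaneous (proceeds in reverse).

ΔG = 6.60 kJ/mol; the forward reaction is non-spontaneous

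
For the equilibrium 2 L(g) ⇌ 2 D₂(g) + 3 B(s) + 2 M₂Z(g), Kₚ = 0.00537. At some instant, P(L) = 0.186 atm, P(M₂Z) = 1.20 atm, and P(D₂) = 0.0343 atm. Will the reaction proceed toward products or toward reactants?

(B is a pure solid — omitted from Qₚ.)
Qₚ = P(D₂)²·P(M₂Z)² / P(L)² = (0.0343)²·(1.20)² / (0.186)² = 0.0490
Qₚ = 0.0490 > Kₚ = 0.00537, so the reverse reaction proceeds.

in the reverse direction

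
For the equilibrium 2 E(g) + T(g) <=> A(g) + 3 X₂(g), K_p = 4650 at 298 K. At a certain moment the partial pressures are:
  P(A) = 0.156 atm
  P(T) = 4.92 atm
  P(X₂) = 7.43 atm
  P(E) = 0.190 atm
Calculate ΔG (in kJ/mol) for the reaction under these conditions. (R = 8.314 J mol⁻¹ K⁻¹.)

ΔG = -6.34 kJ/mol

Q_p = P(A)·P(X₂)³ / (P(E)²·P(T)) = (0.156)·(7.43)³ / ((0.190)²·(4.92)) = 360
ΔG = RT ln(Q_p/K_p) = (8.314 J mol⁻¹ K⁻¹)(298 K) × ln(360/4650)
   = (2.478 kJ/mol)(-2.559) = -6.34 kJ/mol
ΔG < 0, so the forward reaction is spontaneous (proceeds forward).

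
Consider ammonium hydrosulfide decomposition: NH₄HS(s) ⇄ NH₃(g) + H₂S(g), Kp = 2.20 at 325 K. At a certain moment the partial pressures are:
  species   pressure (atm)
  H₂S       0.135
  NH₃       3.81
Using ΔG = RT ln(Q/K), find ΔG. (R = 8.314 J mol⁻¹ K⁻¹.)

ΔG = -3.93 kJ/mol

(NH₄HS is a pure solid — omitted from Qp.)
Qp = P(NH₃)·P(H₂S) = (3.81)·(0.135) = 0.514
ΔG = RT ln(Qp/Kp) = (8.314 J mol⁻¹ K⁻¹)(325 K) × ln(0.514/2.20)
   = (2.702 kJ/mol)(-1.454) = -3.93 kJ/mol
ΔG < 0, so the forward reaction is spontaneous (proceeds forward).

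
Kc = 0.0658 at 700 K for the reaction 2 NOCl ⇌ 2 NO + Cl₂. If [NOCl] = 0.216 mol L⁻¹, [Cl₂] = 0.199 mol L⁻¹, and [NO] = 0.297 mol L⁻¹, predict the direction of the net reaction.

Qc = [NO]²·[Cl₂] / [NOCl]² = (0.297)²·(0.199) / (0.216)² = 0.376
Qc = 0.376 > Kc = 0.0658, so the reverse reaction proceeds.

toward reactants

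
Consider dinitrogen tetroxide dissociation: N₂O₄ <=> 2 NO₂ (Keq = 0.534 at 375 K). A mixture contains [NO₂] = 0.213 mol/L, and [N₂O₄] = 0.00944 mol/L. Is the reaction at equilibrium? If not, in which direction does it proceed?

toward reactants

Q = [NO₂]² / [N₂O₄] = (0.213)² / (0.00944) = 4.81
Q = 4.81 > Keq = 0.534, so the reverse reaction proceeds.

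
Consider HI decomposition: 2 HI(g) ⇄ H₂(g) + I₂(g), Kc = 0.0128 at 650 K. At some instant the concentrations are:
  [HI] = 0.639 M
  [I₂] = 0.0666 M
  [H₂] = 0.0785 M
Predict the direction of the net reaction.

Qc = [H₂]·[I₂] / [HI]² = (0.0785)·(0.0666) / (0.639)² = 0.0128
Qc = 0.0128 = Kc, so the system is already at equilibrium.

at equilibrium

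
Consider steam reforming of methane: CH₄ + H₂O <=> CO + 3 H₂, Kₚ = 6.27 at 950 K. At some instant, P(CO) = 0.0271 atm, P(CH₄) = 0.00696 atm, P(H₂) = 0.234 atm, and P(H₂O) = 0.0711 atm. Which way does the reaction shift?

Qₚ = P(CO)·P(H₂)³ / (P(CH₄)·P(H₂O)) = (0.0271)·(0.234)³ / ((0.00696)·(0.0711)) = 0.702
Qₚ = 0.702 < Kₚ = 6.27, so the forward reaction proceeds.

to the right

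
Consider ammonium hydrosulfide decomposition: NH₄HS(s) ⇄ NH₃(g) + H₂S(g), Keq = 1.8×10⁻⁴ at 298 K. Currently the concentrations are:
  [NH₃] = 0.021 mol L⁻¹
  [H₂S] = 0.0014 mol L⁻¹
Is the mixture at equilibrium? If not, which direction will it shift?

no; Q < K, reaction proceeds forward

(NH₄HS is a pure solid — omitted from Q.)
Q = [NH₃]·[H₂S] = (0.021)·(0.0014) = 2.9×10⁻⁵
Q = 2.9×10⁻⁵ < Keq = 1.8×10⁻⁴: net forward reaction.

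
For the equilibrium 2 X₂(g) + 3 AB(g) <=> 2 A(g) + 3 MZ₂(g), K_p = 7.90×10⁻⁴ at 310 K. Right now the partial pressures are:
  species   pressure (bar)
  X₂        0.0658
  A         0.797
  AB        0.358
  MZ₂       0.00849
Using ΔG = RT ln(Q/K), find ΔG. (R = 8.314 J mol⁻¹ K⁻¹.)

ΔG = 2.34 kJ/mol

Q_p = P(A)²·P(MZ₂)³ / (P(X₂)²·P(AB)³) = (0.797)²·(0.00849)³ / ((0.0658)²·(0.358)³) = 0.00196
ΔG = RT ln(Q_p/K_p) = (8.314 J mol⁻¹ K⁻¹)(310 K) × ln(0.00196/7.90×10⁻⁴)
   = (2.577 kJ/mol)(0.9087) = 2.34 kJ/mol
ΔG > 0, so the forward reaction is non-spontaneous (proceeds in reverse).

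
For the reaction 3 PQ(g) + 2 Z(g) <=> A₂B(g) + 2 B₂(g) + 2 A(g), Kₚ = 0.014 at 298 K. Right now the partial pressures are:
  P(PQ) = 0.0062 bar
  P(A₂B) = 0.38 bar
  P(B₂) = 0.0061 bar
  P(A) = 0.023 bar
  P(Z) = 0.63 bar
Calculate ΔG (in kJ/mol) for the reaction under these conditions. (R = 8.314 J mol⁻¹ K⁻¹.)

ΔG = 4.29 kJ/mol

Qₚ = P(A₂B)·P(B₂)²·P(A)² / (P(PQ)³·P(Z)²) = (0.38)·(0.0061)²·(0.023)² / ((0.0062)³·(0.63)²) = 0.0791
ΔG = RT ln(Qₚ/Kₚ) = (8.314 J mol⁻¹ K⁻¹)(298 K) × ln(0.0791/0.014)
   = (2.478 kJ/mol)(1.732) = 4.29 kJ/mol
ΔG > 0, so the forward reaction is non-spontaneous (proceeds in reverse).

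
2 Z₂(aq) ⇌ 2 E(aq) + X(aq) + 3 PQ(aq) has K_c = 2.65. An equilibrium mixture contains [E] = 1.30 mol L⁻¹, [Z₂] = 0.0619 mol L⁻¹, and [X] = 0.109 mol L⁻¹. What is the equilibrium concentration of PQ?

At equilibrium, K_c = [E]²·[X]·[PQ]³ / [Z₂]² = 2.65.
(1.30)²·(0.109)·([PQ])³ / (0.0619)² = 2.65
[PQ]³ = 0.0551 ⇒ [PQ] = 0.381 mol L⁻¹

[PQ] = 0.381 mol L⁻¹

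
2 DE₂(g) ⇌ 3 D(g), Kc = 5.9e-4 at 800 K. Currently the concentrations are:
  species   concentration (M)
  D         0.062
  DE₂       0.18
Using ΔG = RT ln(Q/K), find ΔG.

ΔG = 16.8 kJ/mol

Qc = [D]³ / [DE₂]² = (0.062)³ / (0.18)² = 0.00736
ΔG = RT ln(Qc/Kc) = (8.314 J mol⁻¹ K⁻¹)(800 K) × ln(0.00736/5.9e-4)
   = (6.651 kJ/mol)(2.524) = 16.8 kJ/mol
ΔG > 0, so the forward reaction is non-spontaneous (proceeds in reverse).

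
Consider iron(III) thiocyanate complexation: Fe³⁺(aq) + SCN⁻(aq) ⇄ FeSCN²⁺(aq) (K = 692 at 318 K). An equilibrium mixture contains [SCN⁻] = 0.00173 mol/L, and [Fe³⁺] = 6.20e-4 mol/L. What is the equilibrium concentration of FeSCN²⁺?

[FeSCN²⁺] = 7.42e-4 mol/L

At equilibrium, K = [FeSCN²⁺] / ([Fe³⁺]·[SCN⁻]) = 692.
([FeSCN²⁺]) / ((6.20e-4)·(0.00173)) = 692
[FeSCN²⁺] = 7.42e-4 mol/L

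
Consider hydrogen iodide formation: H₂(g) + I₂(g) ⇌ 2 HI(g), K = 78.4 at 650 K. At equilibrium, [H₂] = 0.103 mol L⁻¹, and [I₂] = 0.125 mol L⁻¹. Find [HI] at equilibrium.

At equilibrium, K = [HI]² / ([H₂]·[I₂]) = 78.4.
([HI])² / ((0.103)·(0.125)) = 78.4
[HI]² = 1.01 ⇒ [HI] = 1.00 mol L⁻¹

[HI] = 1.00 mol L⁻¹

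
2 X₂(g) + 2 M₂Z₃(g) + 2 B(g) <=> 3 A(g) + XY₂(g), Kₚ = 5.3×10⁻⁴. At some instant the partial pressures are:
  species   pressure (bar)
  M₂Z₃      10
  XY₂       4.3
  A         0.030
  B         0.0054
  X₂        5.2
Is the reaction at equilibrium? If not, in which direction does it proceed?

to the left

Qₚ = P(A)³·P(XY₂) / (P(X₂)²·P(M₂Z₃)²·P(B)²) = (0.030)³·(4.3) / ((5.2)²·(10)²·(0.0054)²) = 0.0015
Qₚ = 0.0015 > Kₚ = 5.3×10⁻⁴, so the reverse reaction proceeds.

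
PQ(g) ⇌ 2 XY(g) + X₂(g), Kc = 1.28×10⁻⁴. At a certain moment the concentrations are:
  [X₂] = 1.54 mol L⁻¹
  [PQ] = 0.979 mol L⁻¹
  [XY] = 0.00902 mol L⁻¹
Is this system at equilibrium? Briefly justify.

Qc = [XY]²·[X₂] / [PQ] = (0.00902)²·(1.54) / (0.979) = 1.28×10⁻⁴
Qc = 1.28×10⁻⁴ = Kc; the system is at equilibrium.

yes, at equilibrium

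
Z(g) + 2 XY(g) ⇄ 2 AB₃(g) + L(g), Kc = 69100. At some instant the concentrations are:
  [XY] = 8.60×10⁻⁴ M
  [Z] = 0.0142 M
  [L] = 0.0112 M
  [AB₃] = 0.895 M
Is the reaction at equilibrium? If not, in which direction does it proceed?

to the left

Qc = [AB₃]²·[L] / ([Z]·[XY]²) = (0.895)²·(0.0112) / ((0.0142)·(8.60×10⁻⁴)²) = 8.54×10⁵
Qc = 8.54×10⁵ > Kc = 69100, so the reverse reaction proceeds.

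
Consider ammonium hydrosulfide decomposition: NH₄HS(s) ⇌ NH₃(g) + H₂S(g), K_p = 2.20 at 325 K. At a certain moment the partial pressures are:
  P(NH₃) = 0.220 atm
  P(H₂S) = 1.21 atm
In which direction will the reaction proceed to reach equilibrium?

to the right

(NH₄HS is a pure solid — omitted from Q_p.)
Q_p = P(NH₃)·P(H₂S) = (0.220)·(1.21) = 0.266
Q_p = 0.266 < K_p = 2.20, so the forward reaction proceeds.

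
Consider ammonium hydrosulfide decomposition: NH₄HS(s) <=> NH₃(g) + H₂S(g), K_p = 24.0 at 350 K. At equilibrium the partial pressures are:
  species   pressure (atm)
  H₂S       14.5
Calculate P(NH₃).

(NH₄HS is a pure solid — omitted from K_p.)
At equilibrium, K_p = P(NH₃)·P(H₂S) = 24.0.
(P(NH₃))·(14.5) = 24.0
P(NH₃) = 1.66 atm

P(NH₃) = 1.66 atm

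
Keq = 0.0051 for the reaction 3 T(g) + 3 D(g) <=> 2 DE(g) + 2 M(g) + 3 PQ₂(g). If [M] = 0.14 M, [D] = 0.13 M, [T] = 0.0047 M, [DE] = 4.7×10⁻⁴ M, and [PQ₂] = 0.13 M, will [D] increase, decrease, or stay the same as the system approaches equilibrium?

increase

Q = [DE]²·[M]²·[PQ₂]³ / ([T]³·[D]³) = (4.7×10⁻⁴)²·(0.14)²·(0.13)³ / ((0.0047)³·(0.13)³) = 0.042
Q = 0.042 > Keq = 0.0051: net reverse reaction.
D is a reactant, so it increases.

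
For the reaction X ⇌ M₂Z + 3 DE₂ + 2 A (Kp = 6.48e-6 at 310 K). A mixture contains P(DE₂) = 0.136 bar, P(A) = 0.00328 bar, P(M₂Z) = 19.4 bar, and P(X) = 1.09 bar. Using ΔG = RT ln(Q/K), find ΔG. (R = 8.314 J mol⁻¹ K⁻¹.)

ΔG = -6.70 kJ/mol

Qp = P(M₂Z)·P(DE₂)³·P(A)² / P(X) = (19.4)·(0.136)³·(0.00328)² / (1.09) = 4.82e-7
ΔG = RT ln(Qp/Kp) = (8.314 J mol⁻¹ K⁻¹)(310 K) × ln(4.82e-7/6.48e-6)
   = (2.577 kJ/mol)(-2.599) = -6.70 kJ/mol
ΔG < 0, so the forward reaction is spontaneous (proceeds forward).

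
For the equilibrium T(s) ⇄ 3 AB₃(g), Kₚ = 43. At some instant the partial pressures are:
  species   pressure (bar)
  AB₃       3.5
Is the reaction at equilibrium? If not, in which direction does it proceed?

(T is a pure solid — omitted from Qₚ.)
Qₚ = P(AB₃)³ = (3.5)³ = 43
Qₚ = 43 = Kₚ, so the system is already at equilibrium.

at equilibrium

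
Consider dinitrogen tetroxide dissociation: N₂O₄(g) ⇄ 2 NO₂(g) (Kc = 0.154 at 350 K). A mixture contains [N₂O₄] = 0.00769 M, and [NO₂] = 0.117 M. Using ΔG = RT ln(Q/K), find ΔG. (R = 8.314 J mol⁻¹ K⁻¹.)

Qc = [NO₂]² / [N₂O₄] = (0.117)² / (0.00769) = 1.78
ΔG = RT ln(Qc/Kc) = (8.314 J mol⁻¹ K⁻¹)(350 K) × ln(1.78/0.154)
   = (2.910 kJ/mol)(2.447) = 7.12 kJ/mol
ΔG > 0, so the forward reaction is non-spontaneous (proceeds in reverse).

ΔG = 7.12 kJ/mol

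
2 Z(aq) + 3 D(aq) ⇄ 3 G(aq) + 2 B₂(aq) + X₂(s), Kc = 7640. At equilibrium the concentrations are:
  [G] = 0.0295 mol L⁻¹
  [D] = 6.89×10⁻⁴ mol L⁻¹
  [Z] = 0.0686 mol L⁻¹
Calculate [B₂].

(X₂ is a pure solid — omitted from Kc.)
At equilibrium, Kc = [G]³·[B₂]² / ([Z]²·[D]³) = 7640.
(0.0295)³·([B₂])² / ((0.0686)²·(6.89×10⁻⁴)³) = 7640
[B₂]² = 4.58×10⁻⁴ ⇒ [B₂] = 0.0214 mol L⁻¹

[B₂] = 0.0214 mol L⁻¹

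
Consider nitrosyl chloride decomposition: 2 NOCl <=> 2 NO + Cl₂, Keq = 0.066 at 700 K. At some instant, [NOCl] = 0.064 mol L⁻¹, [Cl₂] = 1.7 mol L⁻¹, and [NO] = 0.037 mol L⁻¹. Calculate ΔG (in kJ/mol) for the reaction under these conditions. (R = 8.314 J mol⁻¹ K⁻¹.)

ΔG = 12.5 kJ/mol

Q = [NO]²·[Cl₂] / [NOCl]² = (0.037)²·(1.7) / (0.064)² = 0.568
ΔG = RT ln(Q/Keq) = (8.314 J mol⁻¹ K⁻¹)(700 K) × ln(0.568/0.066)
   = (5.820 kJ/mol)(2.152) = 12.5 kJ/mol
ΔG > 0, so the forward reaction is non-spontaneous (proceeds in reverse).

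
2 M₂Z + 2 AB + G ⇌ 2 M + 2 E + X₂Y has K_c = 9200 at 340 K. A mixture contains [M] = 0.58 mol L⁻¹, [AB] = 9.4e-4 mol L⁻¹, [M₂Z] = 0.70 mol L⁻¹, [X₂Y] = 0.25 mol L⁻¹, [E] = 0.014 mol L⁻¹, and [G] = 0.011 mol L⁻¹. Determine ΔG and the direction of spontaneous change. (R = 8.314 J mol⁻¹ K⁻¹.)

Q_c = [M]²·[E]²·[X₂Y] / ([M₂Z]²·[AB]²·[G]) = (0.58)²·(0.014)²·(0.25) / ((0.70)²·(9.4e-4)²·(0.011)) = 3460
ΔG = RT ln(Q_c/K_c) = (8.314 J mol⁻¹ K⁻¹)(340 K) × ln(3460/9200)
   = (2.827 kJ/mol)(-0.9779) = -2.76 kJ/mol
ΔG < 0, so the forward reaction is spontaneous (proceeds forward).

ΔG = -2.76 kJ/mol; the forward reaction is spontaneous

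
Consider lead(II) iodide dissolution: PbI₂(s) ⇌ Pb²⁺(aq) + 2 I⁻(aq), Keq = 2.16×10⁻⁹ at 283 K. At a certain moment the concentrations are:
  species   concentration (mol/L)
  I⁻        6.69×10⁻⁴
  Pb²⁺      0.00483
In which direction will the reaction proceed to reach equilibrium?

at equilibrium

(PbI₂ is a pure solid — omitted from Q.)
Q = [Pb²⁺]·[I⁻]² = (0.00483)·(6.69×10⁻⁴)² = 2.16×10⁻⁹
Q = 2.16×10⁻⁹ = Keq, so the system is already at equilibrium.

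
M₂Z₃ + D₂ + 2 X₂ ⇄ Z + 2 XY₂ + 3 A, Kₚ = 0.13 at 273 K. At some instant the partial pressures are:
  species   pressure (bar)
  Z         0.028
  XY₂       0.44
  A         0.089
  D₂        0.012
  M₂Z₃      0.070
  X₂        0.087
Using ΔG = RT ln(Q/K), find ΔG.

Qₚ = P(Z)·P(XY₂)²·P(A)³ / (P(M₂Z₃)·P(D₂)·P(X₂)²) = (0.028)·(0.44)²·(0.089)³ / ((0.070)·(0.012)·(0.087)²) = 0.601
ΔG = RT ln(Qₚ/Kₚ) = (8.314 J mol⁻¹ K⁻¹)(273 K) × ln(0.601/0.13)
   = (2.270 kJ/mol)(1.531) = 3.48 kJ/mol
ΔG > 0, so the forward reaction is non-spontaneous (proceeds in reverse).

ΔG = 3.48 kJ/mol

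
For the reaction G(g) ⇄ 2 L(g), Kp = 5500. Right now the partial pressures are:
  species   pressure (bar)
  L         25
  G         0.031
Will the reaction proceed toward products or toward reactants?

reverse (toward reactants)

Qp = P(L)² / P(G) = (25)² / (0.031) = 20000
Qp = 20000 > Kp = 5500, so the reverse reaction proceeds.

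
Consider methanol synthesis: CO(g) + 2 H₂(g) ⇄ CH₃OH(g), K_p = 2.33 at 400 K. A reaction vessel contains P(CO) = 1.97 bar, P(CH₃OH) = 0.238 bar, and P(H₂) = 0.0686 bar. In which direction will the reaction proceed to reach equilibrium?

in the reverse direction

Q_p = P(CH₃OH) / (P(CO)·P(H₂)²) = (0.238) / ((1.97)·(0.0686)²) = 25.7
Q_p = 25.7 > K_p = 2.33, so the reverse reaction proceeds.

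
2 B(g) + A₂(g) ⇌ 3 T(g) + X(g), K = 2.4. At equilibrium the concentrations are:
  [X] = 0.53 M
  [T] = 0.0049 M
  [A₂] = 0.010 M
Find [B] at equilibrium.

At equilibrium, K = [T]³·[X] / ([B]²·[A₂]) = 2.4.
(0.0049)³·(0.53) / (([B])²·(0.010)) = 2.4
[B]² = 2.60×10⁻⁶ ⇒ [B] = 0.0016 M

[B] = 0.0016 M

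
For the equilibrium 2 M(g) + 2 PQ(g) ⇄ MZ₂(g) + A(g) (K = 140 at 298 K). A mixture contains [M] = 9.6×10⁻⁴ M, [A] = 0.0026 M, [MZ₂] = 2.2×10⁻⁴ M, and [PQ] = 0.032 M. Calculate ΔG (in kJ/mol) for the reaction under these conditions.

ΔG = 3.63 kJ/mol

Q = [MZ₂]·[A] / ([M]²·[PQ]²) = (2.2×10⁻⁴)·(0.0026) / ((9.6×10⁻⁴)²·(0.032)²) = 606
ΔG = RT ln(Q/K) = (8.314 J mol⁻¹ K⁻¹)(298 K) × ln(606/140)
   = (2.478 kJ/mol)(1.465) = 3.63 kJ/mol
ΔG > 0, so the forward reaction is non-spontaneous (proceeds in reverse).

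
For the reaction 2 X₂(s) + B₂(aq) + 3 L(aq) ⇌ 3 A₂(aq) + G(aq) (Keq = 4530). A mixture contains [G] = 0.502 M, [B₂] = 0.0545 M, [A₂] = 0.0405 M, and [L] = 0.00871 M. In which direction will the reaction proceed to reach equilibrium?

(X₂ is a pure solid — omitted from Q.)
Q = [A₂]³·[G] / ([B₂]·[L]³) = (0.0405)³·(0.502) / ((0.0545)·(0.00871)³) = 926
Q = 926 < Keq = 4530, so the forward reaction proceeds.

toward products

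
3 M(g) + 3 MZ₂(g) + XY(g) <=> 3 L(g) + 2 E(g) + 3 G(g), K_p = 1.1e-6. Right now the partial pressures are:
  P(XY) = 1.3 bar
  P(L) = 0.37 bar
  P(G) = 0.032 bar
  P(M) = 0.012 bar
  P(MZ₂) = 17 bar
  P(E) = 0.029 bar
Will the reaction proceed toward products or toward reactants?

to the right

Q_p = P(L)³·P(E)²·P(G)³ / (P(M)³·P(MZ₂)³·P(XY)) = (0.37)³·(0.029)²·(0.032)³ / ((0.012)³·(17)³·(1.3)) = 1.3e-7
Q_p = 1.3e-7 < K_p = 1.1e-6, so the forward reaction proceeds.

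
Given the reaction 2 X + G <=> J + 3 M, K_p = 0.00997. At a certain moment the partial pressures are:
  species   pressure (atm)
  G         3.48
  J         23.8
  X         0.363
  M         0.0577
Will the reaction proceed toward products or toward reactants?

Q_p = P(J)·P(M)³ / (P(X)²·P(G)) = (23.8)·(0.0577)³ / ((0.363)²·(3.48)) = 0.00997
Q_p = 0.00997 = K_p, so the system is already at equilibrium.

neither direction; the system is at equilibrium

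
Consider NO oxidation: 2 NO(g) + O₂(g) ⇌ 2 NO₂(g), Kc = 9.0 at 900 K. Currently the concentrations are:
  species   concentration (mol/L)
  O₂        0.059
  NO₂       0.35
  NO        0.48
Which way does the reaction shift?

at equilibrium

Qc = [NO₂]² / ([NO]²·[O₂]) = (0.35)² / ((0.48)²·(0.059)) = 9.0
Qc = 9.0 = Kc, so the system is already at equilibrium.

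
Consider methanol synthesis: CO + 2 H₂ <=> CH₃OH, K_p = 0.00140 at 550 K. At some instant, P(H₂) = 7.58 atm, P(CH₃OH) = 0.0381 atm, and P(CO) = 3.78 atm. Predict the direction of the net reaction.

in the forward direction

Q_p = P(CH₃OH) / (P(CO)·P(H₂)²) = (0.0381) / ((3.78)·(7.58)²) = 1.75e-4
Q_p = 1.75e-4 < K_p = 0.00140, so the forward reaction proceeds.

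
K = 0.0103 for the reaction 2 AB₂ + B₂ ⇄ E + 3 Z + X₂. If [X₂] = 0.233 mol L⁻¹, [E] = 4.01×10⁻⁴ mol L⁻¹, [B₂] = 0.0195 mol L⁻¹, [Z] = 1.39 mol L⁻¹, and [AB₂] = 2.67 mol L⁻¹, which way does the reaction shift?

in the forward direction

Q = [E]·[Z]³·[X₂] / ([AB₂]²·[B₂]) = (4.01×10⁻⁴)·(1.39)³·(0.233) / ((2.67)²·(0.0195)) = 0.00181
Q = 0.00181 < K = 0.0103, so the forward reaction proceeds.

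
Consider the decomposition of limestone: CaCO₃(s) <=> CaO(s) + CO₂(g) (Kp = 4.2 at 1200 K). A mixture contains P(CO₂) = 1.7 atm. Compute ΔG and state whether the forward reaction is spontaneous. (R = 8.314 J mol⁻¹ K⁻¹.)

ΔG = -9.02 kJ/mol; the forward reaction is spontaneous

(CaCO₃, CaO are pure solids — omitted from Qp.)
Qp = P(CO₂) = 1.70
ΔG = RT ln(Qp/Kp) = (8.314 J mol⁻¹ K⁻¹)(1200 K) × ln(1.70/4.2)
   = (9.977 kJ/mol)(-0.9045) = -9.02 kJ/mol
ΔG < 0, so the forward reaction is spontaneous (proceeds forward).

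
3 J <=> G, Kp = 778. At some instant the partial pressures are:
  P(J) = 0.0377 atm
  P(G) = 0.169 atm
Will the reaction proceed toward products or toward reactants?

Qp = P(G) / P(J)³ = (0.169) / (0.0377)³ = 3150
Qp = 3150 > Kp = 778, so the reverse reaction proceeds.

toward reactants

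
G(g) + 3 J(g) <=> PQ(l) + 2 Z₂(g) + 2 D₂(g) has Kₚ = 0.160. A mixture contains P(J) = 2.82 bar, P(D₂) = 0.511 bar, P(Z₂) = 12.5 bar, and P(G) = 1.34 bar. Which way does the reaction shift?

in the reverse direction

(PQ is a pure liquid — omitted from Qₚ.)
Qₚ = P(Z₂)²·P(D₂)² / (P(G)·P(J)³) = (12.5)²·(0.511)² / ((1.34)·(2.82)³) = 1.36
Qₚ = 1.36 > Kₚ = 0.160, so the reverse reaction proceeds.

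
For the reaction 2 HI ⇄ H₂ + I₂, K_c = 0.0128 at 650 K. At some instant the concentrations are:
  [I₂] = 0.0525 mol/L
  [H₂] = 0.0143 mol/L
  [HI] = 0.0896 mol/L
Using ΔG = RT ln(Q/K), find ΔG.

Q_c = [H₂]·[I₂] / [HI]² = (0.0143)·(0.0525) / (0.0896)² = 0.0935
ΔG = RT ln(Q_c/K_c) = (8.314 J mol⁻¹ K⁻¹)(650 K) × ln(0.0935/0.0128)
   = (5.404 kJ/mol)(1.989) = 10.7 kJ/mol
ΔG > 0, so the forward reaction is non-spontaneous (proceeds in reverse).

ΔG = 10.7 kJ/mol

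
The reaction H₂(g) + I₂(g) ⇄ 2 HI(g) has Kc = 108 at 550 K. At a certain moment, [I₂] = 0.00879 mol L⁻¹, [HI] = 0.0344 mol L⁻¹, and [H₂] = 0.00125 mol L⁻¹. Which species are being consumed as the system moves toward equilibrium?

none (at equilibrium)

Qc = [HI]² / ([H₂]·[I₂]) = (0.0344)² / ((0.00125)·(0.00879)) = 108
Qc = 108 = Kc; the system is at equilibrium.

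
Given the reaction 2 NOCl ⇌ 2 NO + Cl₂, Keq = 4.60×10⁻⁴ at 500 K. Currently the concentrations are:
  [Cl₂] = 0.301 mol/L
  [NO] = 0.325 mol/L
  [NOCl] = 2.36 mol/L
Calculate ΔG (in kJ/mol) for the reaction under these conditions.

Q = [NO]²·[Cl₂] / [NOCl]² = (0.325)²·(0.301) / (2.36)² = 0.00571
ΔG = RT ln(Q/Keq) = (8.314 J mol⁻¹ K⁻¹)(500 K) × ln(0.00571/4.60×10⁻⁴)
   = (4.157 kJ/mol)(2.519) = 10.5 kJ/mol
ΔG > 0, so the forward reaction is non-spontaneous (proceeds in reverse).

ΔG = 10.5 kJ/mol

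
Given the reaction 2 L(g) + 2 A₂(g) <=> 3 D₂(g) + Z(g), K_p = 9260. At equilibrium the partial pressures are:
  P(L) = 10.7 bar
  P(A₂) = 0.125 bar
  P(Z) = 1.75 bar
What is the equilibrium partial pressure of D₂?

At equilibrium, K_p = P(D₂)³·P(Z) / (P(L)²·P(A₂)²) = 9260.
(P(D₂))³·(1.75) / ((10.7)²·(0.125)²) = 9260
P(D₂)³ = 9470 ⇒ P(D₂) = 21.2 bar

P(D₂) = 21.2 bar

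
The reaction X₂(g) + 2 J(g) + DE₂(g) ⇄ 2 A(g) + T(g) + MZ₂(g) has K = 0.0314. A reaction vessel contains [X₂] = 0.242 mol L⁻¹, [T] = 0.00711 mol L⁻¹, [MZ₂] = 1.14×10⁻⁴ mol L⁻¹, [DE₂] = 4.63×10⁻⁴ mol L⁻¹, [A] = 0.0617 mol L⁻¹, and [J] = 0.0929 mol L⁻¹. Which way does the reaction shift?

Q = [A]²·[T]·[MZ₂] / ([X₂]·[J]²·[DE₂]) = (0.0617)²·(0.00711)·(1.14×10⁻⁴) / ((0.242)·(0.0929)²·(4.63×10⁻⁴)) = 0.00319
Q = 0.00319 < K = 0.0314, so the forward reaction proceeds.

in the forward direction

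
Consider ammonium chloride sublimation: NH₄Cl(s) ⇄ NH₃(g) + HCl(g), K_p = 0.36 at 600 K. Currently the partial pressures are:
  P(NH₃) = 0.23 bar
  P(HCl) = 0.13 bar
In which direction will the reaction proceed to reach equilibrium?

to the right

(NH₄Cl is a pure solid — omitted from Q_p.)
Q_p = P(NH₃)·P(HCl) = (0.23)·(0.13) = 0.030
Q_p = 0.030 < K_p = 0.36, so the forward reaction proceeds.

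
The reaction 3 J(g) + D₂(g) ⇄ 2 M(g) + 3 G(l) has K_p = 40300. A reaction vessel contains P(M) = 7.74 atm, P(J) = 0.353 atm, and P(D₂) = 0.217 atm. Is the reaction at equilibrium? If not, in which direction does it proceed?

(G is a pure liquid — omitted from Q_p.)
Q_p = P(M)² / (P(J)³·P(D₂)) = (7.74)² / ((0.353)³·(0.217)) = 6280
Q_p = 6280 < K_p = 40300, so the forward reaction proceeds.

in the forward direction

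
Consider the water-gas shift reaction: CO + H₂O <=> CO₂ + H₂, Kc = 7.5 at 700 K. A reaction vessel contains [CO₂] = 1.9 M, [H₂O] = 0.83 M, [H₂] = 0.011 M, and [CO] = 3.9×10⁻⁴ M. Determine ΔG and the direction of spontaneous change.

Qc = [CO₂]·[H₂] / ([CO]·[H₂O]) = (1.9)·(0.011) / ((3.9×10⁻⁴)·(0.83)) = 64.6
ΔG = RT ln(Qc/Kc) = (8.314 J mol⁻¹ K⁻¹)(700 K) × ln(64.6/7.5)
   = (5.820 kJ/mol)(2.153) = 12.5 kJ/mol
ΔG > 0, so the forward reaction is non-spontaneous (proceeds in reverse).

ΔG = 12.5 kJ/mol; the forward reaction is non-spontaneous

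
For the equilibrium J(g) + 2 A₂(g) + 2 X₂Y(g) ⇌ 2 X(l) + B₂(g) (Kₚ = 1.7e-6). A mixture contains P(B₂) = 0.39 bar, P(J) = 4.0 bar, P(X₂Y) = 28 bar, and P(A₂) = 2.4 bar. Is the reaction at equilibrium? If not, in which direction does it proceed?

(X is a pure liquid — omitted from Qₚ.)
Qₚ = P(B₂) / (P(J)·P(A₂)²·P(X₂Y)²) = (0.39) / ((4.0)·(2.4)²·(28)²) = 2.2e-5
Qₚ = 2.2e-5 > Kₚ = 1.7e-6, so the reverse reaction proceeds.

toward reactants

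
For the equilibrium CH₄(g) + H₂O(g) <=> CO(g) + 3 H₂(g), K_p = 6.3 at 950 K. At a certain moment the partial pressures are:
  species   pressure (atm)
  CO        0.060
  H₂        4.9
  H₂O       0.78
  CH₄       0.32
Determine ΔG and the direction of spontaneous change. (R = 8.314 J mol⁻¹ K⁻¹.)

ΔG = 11.9 kJ/mol; the forward reaction is non-spontaneous

Q_p = P(CO)·P(H₂)³ / (P(CH₄)·P(H₂O)) = (0.060)·(4.9)³ / ((0.32)·(0.78)) = 28.3
ΔG = RT ln(Q_p/K_p) = (8.314 J mol⁻¹ K⁻¹)(950 K) × ln(28.3/6.3)
   = (7.898 kJ/mol)(1.502) = 11.9 kJ/mol
ΔG > 0, so the forward reaction is non-spontaneous (proceeds in reverse).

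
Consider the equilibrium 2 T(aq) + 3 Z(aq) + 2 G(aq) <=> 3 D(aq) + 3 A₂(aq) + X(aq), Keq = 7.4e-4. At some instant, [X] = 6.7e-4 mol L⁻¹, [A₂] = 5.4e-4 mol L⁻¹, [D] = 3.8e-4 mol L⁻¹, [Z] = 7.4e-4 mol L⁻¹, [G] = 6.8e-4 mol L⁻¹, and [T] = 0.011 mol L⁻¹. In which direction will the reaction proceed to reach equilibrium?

Q = [D]³·[A₂]³·[X] / ([T]²·[Z]³·[G]²) = (3.8e-4)³·(5.4e-4)³·(6.7e-4) / ((0.011)²·(7.4e-4)³·(6.8e-4)²) = 2.6e-4
Q = 2.6e-4 < Keq = 7.4e-4, so the forward reaction proceeds.

forward (toward products)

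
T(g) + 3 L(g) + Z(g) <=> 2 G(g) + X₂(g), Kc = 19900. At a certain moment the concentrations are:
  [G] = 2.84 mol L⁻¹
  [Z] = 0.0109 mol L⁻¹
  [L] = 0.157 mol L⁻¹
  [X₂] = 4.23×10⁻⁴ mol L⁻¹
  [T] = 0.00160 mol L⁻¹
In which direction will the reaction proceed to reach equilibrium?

reverse (toward reactants)

Qc = [G]²·[X₂] / ([T]·[L]³·[Z]) = (2.84)²·(4.23×10⁻⁴) / ((0.00160)·(0.157)³·(0.0109)) = 50600
Qc = 50600 > Kc = 19900, so the reverse reaction proceeds.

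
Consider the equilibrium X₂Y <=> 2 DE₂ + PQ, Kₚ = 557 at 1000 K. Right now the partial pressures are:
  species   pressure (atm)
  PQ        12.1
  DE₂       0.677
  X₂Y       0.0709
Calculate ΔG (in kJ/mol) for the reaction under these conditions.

ΔG = -16.3 kJ/mol

Qₚ = P(DE₂)²·P(PQ) / P(X₂Y) = (0.677)²·(12.1) / (0.0709) = 78.2
ΔG = RT ln(Qₚ/Kₚ) = (8.314 J mol⁻¹ K⁻¹)(1000 K) × ln(78.2/557)
   = (8.314 kJ/mol)(-1.963) = -16.3 kJ/mol
ΔG < 0, so the forward reaction is spontaneous (proceeds forward).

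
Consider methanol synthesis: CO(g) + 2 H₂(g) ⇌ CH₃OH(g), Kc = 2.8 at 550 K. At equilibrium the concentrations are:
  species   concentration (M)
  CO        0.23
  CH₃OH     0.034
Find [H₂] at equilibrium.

At equilibrium, Kc = [CH₃OH] / ([CO]·[H₂]²) = 2.8.
(0.034) / ((0.23)·([H₂])²) = 2.8
[H₂]² = 0.0528 ⇒ [H₂] = 0.23 M

[H₂] = 0.23 M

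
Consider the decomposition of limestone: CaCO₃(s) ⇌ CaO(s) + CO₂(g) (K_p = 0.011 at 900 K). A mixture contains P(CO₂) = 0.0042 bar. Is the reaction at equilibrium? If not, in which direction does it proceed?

(CaCO₃, CaO are pure solids — omitted from Q_p.)
Q_p = P(CO₂) = 0.0042
Q_p = 0.0042 < K_p = 0.011, so the forward reaction proceeds.

in the forward direction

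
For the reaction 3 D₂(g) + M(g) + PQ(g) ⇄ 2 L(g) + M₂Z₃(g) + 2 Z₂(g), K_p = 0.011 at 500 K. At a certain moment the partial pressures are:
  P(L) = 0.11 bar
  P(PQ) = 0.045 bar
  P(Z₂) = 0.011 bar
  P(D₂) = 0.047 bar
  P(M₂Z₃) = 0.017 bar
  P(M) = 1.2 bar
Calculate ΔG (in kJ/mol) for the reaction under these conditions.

ΔG = -3.77 kJ/mol

Q_p = P(L)²·P(M₂Z₃)·P(Z₂)² / (P(D₂)³·P(M)·P(PQ)) = (0.11)²·(0.017)·(0.011)² / ((0.047)³·(1.2)·(0.045)) = 0.00444
ΔG = RT ln(Q_p/K_p) = (8.314 J mol⁻¹ K⁻¹)(500 K) × ln(0.00444/0.011)
   = (4.157 kJ/mol)(-0.9072) = -3.77 kJ/mol
ΔG < 0, so the forward reaction is spontaneous (proceeds forward).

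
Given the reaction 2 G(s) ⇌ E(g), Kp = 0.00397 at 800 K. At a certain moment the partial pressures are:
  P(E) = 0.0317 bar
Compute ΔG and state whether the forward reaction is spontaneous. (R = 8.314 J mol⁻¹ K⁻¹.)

(G is a pure solid — omitted from Qp.)
Qp = P(E) = 0.0317
ΔG = RT ln(Qp/Kp) = (8.314 J mol⁻¹ K⁻¹)(800 K) × ln(0.0317/0.00397)
   = (6.651 kJ/mol)(2.078) = 13.8 kJ/mol
ΔG > 0, so the forward reaction is non-spontaneous (proceeds in reverse).

ΔG = 13.8 kJ/mol; the forward reaction is non-spontaneous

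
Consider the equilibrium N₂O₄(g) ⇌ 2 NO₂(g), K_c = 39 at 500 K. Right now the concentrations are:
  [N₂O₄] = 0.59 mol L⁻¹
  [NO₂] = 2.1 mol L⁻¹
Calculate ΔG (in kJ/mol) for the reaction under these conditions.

ΔG = -6.87 kJ/mol

Q_c = [NO₂]² / [N₂O₄] = (2.1)² / (0.59) = 7.47
ΔG = RT ln(Q_c/K_c) = (8.314 J mol⁻¹ K⁻¹)(500 K) × ln(7.47/39)
   = (4.157 kJ/mol)(-1.653) = -6.87 kJ/mol
ΔG < 0, so the forward reaction is spontaneous (proceeds forward).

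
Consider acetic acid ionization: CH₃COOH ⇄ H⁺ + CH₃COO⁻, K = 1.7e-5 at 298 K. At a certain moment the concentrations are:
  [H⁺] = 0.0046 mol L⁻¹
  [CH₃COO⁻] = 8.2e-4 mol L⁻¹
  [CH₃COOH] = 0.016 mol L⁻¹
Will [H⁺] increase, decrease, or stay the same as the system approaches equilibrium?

decrease

Q = [H⁺]·[CH₃COO⁻] / [CH₃COOH] = (0.0046)·(8.2e-4) / (0.016) = 2.4e-4
Q = 2.4e-4 > K = 1.7e-5: net reverse reaction.
H⁺ is a product, so it decreases.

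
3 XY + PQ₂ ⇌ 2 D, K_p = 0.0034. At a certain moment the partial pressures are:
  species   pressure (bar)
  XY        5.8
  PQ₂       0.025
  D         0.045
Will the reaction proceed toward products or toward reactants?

toward products

Q_p = P(D)² / (P(XY)³·P(PQ₂)) = (0.045)² / ((5.8)³·(0.025)) = 4.2e-4
Q_p = 4.2e-4 < K_p = 0.0034, so the forward reaction proceeds.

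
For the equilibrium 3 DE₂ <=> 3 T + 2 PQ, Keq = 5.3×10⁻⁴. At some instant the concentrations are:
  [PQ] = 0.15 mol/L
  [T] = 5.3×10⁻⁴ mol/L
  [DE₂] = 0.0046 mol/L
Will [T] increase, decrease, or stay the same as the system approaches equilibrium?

increase

Q = [T]³·[PQ]² / [DE₂]³ = (5.3×10⁻⁴)³·(0.15)² / (0.0046)³ = 3.4×10⁻⁵
Q = 3.4×10⁻⁵ < Keq = 5.3×10⁻⁴: net forward reaction.
T is a product, so it increases.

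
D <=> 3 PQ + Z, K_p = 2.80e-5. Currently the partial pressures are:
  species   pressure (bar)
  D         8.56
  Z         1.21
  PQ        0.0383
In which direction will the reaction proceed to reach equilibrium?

Q_p = P(PQ)³·P(Z) / P(D) = (0.0383)³·(1.21) / (8.56) = 7.94e-6
Q_p = 7.94e-6 < K_p = 2.80e-5, so the forward reaction proceeds.

to the right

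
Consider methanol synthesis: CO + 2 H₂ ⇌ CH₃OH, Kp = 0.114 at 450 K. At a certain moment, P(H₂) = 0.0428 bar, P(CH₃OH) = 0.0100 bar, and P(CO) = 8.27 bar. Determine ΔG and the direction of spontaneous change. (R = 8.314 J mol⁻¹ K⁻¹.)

ΔG = 6.57 kJ/mol; the forward reaction is non-spontaneous

Qp = P(CH₃OH) / (P(CO)·P(H₂)²) = (0.0100) / ((8.27)·(0.0428)²) = 0.660
ΔG = RT ln(Qp/Kp) = (8.314 J mol⁻¹ K⁻¹)(450 K) × ln(0.660/0.114)
   = (3.741 kJ/mol)(1.756) = 6.57 kJ/mol
ΔG > 0, so the forward reaction is non-spontaneous (proceeds in reverse).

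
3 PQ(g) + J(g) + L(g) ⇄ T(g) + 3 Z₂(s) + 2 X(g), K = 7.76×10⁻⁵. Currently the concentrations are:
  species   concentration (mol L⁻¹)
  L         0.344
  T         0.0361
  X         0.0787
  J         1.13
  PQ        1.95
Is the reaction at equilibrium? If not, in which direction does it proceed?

(Z₂ is a pure solid — omitted from Q.)
Q = [T]·[X]² / ([PQ]³·[J]·[L]) = (0.0361)·(0.0787)² / ((1.95)³·(1.13)·(0.344)) = 7.76×10⁻⁵
Q = 7.76×10⁻⁵ = K, so the system is already at equilibrium.

no net change (already at equilibrium)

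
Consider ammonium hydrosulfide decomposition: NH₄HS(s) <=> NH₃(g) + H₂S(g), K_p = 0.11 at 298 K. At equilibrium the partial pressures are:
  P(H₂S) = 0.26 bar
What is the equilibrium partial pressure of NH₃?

(NH₄HS is a pure solid — omitted from K_p.)
At equilibrium, K_p = P(NH₃)·P(H₂S) = 0.11.
(P(NH₃))·(0.26) = 0.11
P(NH₃) = 0.423 = 0.42 bar

P(NH₃) = 0.42 bar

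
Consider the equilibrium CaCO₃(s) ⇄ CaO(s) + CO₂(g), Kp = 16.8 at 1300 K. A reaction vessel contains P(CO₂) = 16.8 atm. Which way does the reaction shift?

(CaCO₃, CaO are pure solids — omitted from Qp.)
Qp = P(CO₂) = 16.8
Qp = 16.8 = Kp, so the system is already at equilibrium.

neither direction; the system is at equilibrium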